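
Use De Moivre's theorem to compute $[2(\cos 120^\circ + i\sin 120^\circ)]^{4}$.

By De Moivre: z^n = r^n(cos(nθ) + i sin(nθ))
= 2^4(cos(4*120°) + i sin(4*120°))
= 16(cos 120° + i sin 120°)
= -8 + 8*sqrt(3)i


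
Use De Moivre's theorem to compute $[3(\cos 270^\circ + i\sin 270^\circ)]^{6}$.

By De Moivre: z^n = r^n(cos(nθ) + i sin(nθ))
= 3^6(cos(6*270°) + i sin(6*270°))
= 729(cos 180° + i sin 180°)
= -729


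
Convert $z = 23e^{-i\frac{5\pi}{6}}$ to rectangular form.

a = r cos θ = 23 * -sqrt(3)/2 = -23*sqrt(3)/2
b = r sin θ = 23 * -1/2 = -23/2
z = -23*sqrt(3)/2 - (23/2)i


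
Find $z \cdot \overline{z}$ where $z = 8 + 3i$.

z * conjugate(z) = |z|^2 = a^2 + b^2
= 8^2 + 3^2 = 73


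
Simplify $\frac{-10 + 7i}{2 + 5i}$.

Multiply numerator and denominator by conjugate (2 - 5i):
= (-10 + 7i)(2 - 5i) / (2^2 + 5^2)
= (15 + 64i) / 29
= 15/29 + (64/29)i


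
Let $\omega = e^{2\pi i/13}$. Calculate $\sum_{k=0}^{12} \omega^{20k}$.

Let ζ = ω^20 = e^(2πi·20/13). Since 13 ∤ 20, ζ ≠ 1.
Sum = Σ_{k=0}^{12} ζ^k = (ζ^13 - 1)/(ζ - 1) = (ω^{20·13} - 1)/(ζ - 1) = (1 - 1)/(ζ - 1) = 0


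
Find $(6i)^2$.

(a + bi)^2 = a^2 - b^2 + 2abi
= 0^2 - 6^2 + 2*0*6i
= -36


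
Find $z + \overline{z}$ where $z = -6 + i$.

z + conjugate(z) = (a + bi) + (a - bi) = 2a
= 2 * (-6) = -12


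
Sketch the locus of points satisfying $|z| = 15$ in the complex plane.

|z| = 15 means sqrt(x^2 + y^2) = 15
This is a circle of radius 15 centered at the origin


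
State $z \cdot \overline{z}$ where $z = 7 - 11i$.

z * conjugate(z) = |z|^2 = a^2 + b^2
= 7^2 + (-11)^2 = 170


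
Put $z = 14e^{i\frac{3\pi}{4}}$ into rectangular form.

a = r cos θ = 14 * -sqrt(2)/2 = -7*sqrt(2)
b = r sin θ = 14 * sqrt(2)/2 = 7*sqrt(2)
z = -7*sqrt(2) + 7*sqrt(2)i


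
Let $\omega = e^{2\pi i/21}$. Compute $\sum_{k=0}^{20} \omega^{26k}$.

Let ζ = ω^26 = e^(2πi·26/21). Since 21 ∤ 26, ζ ≠ 1.
Sum = Σ_{k=0}^{20} ζ^k = (ζ^21 - 1)/(ζ - 1) = (ω^{26·21} - 1)/(ζ - 1) = (1 - 1)/(ζ - 1) = 0


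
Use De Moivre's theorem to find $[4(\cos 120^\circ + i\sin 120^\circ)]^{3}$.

By De Moivre: z^n = r^n(cos(nθ) + i sin(nθ))
= 4^3(cos(3*120°) + i sin(3*120°))
= 64(cos 0° + i sin 0°)
= 64


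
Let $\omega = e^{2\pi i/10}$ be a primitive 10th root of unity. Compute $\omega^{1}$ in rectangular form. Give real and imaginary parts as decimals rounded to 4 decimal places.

ω^1 = e^(2πi·1/10) = e^(i·1π/5)
= cos(1π/5) + i sin(1π/5)
= 0.8090 + 0.5878i


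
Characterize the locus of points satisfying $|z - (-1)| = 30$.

|z - z0| = r describes a circle centered at z0 with radius r
Here z0 = -1 and r = 30
Locus: Circle centered at (-1, 0) with radius 30


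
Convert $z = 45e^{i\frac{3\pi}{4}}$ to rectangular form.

a = r cos θ = 45 * -sqrt(2)/2 = -45*sqrt(2)/2
b = r sin θ = 45 * sqrt(2)/2 = 45*sqrt(2)/2
z = -45*sqrt(2)/2 + (45*sqrt(2)/2)i


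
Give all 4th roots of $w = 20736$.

|w| = 20736, arg(w) = 0°
Root modulus = 20736^(1/4) = 12
Root arguments: θ_k = (0° + 360°k)/4 for k = 0, 1, ..., 3
Roots: 12, 12i, -12, -12i


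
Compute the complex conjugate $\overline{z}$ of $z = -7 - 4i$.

If z = a + bi, then conjugate(z) = a - bi
conjugate(-7 - 4i) = -7 + 4i


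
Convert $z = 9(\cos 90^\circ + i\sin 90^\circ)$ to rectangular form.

a = r cos θ = 9 * 0 = 0
b = r sin θ = 9 * 1 = 9
z = 9i


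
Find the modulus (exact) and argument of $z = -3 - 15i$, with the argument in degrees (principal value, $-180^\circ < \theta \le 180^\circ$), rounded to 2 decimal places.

|z| = sqrt((-3)^2 + (-15)^2) = sqrt(234)
arg(z) = arctan(b/a) = arctan(-15/-3) (quadrant-adjusted) = -101.31°


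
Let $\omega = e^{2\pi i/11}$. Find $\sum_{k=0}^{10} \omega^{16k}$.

Let ζ = ω^16 = e^(2πi·16/11). Since 11 ∤ 16, ζ ≠ 1.
Sum = Σ_{k=0}^{10} ζ^k = (ζ^11 - 1)/(ζ - 1) = (ω^{16·11} - 1)/(ζ - 1) = (1 - 1)/(ζ - 1) = 0


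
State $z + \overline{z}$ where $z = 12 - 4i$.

z + conjugate(z) = (a + bi) + (a - bi) = 2a
= 2 * 12 = 24


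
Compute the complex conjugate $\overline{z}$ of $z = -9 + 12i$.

If z = a + bi, then conjugate(z) = a - bi
conjugate(-9 + 12i) = -9 - 12i


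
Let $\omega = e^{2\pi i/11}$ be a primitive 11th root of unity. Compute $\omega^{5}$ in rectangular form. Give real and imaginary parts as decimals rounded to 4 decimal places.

ω^5 = e^(2πi·5/11) = e^(i·10π/11)
= cos(10π/11) + i sin(10π/11)
= -0.9595 + 0.2817i


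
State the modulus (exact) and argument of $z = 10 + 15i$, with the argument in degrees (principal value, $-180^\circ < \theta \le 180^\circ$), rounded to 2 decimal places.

|z| = sqrt(10^2 + 15^2) = sqrt(325)
arg(z) = arctan(b/a) = arctan(15/10) (quadrant-adjusted) = 56.31°


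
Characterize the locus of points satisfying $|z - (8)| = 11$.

|z - z0| = r describes a circle centered at z0 with radius r
Here z0 = 8 and r = 11
Locus: Circle centered at (8, 0) with radius 11


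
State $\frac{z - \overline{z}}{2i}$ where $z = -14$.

z - conjugate(z) = 2bi
(z - conjugate(z))/(2i) = 2bi/(2i) = b = 0


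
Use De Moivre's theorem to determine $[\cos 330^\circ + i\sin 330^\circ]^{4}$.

By De Moivre: z^n = r^n(cos(nθ) + i sin(nθ))
= 1^4(cos(4*330°) + i sin(4*330°))
= 1(cos 240° + i sin 240°)
= -1/2 - (sqrt(3)/2)i


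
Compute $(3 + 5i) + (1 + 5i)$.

(3 + 1) + (5 + 5)i = 4 + 10i


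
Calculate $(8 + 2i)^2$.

(a + bi)^2 = a^2 - b^2 + 2abi
= 8^2 - 2^2 + 2*8*2i
= 60 + 32i


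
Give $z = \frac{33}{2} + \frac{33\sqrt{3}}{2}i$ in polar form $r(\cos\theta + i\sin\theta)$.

r = |z| = sqrt(a^2 + b^2) = sqrt((33/2)^2 + (33*sqrt(3)/2)^2) = sqrt(1089/4 + 3267/4) = sqrt(1089) = 33
θ = arctan(b/a) = arctan(28.5788/16.5) (quadrant-adjusted) = 60°
z = 33(cos 60° + i sin 60°)


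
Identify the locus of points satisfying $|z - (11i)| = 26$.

|z - z0| = r describes a circle centered at z0 with radius r
Here z0 = 11i and r = 26
Locus: Circle centered at (0, 11) with radius 26


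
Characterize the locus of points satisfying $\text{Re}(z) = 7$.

Re(z) = x where z = x + yi; the equation x = 7 is satisfied by all points with that x-coordinate
Locus: Vertical line x = 7


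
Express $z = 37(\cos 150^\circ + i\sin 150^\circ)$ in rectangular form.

a = r cos θ = 37 * -sqrt(3)/2 = -37*sqrt(3)/2
b = r sin θ = 37 * 1/2 = 37/2
z = -37*sqrt(3)/2 + (37/2)i


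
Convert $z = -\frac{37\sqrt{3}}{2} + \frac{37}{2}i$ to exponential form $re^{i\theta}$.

r = |z| = sqrt((-37*sqrt(3)/2)^2 + (37/2)^2) = sqrt(4107/4 + 1369/4) = sqrt(1369) = 37
θ = arctan(b/a) = arctan(18.5/-32.0429) (quadrant-adjusted) = 150° = 5π/6
z = 37e^(i*5π/6)


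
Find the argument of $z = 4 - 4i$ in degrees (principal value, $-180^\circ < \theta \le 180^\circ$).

θ = arctan(b/a) = arctan(-4/4) (quadrant-adjusted) = -45°


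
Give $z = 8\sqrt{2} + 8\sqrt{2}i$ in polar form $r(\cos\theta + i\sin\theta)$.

r = |z| = sqrt(a^2 + b^2) = sqrt((8*sqrt(2))^2 + (8*sqrt(2))^2) = sqrt(128 + 128) = sqrt(256) = 16
θ = arctan(b/a) = arctan(11.3137/11.3137) (quadrant-adjusted) = 45°
z = 16(cos 45° + i sin 45°)


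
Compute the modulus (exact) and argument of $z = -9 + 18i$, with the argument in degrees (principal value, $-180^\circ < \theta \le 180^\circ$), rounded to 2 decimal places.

|z| = sqrt((-9)^2 + 18^2) = sqrt(405)
arg(z) = arctan(b/a) = arctan(18/-9) (quadrant-adjusted) = 116.57°


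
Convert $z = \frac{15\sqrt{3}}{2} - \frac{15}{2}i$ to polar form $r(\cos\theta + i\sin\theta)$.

r = |z| = sqrt(a^2 + b^2) = sqrt((15*sqrt(3)/2)^2 + (-15/2)^2) = sqrt(675/4 + 225/4) = sqrt(225) = 15
θ = arctan(b/a) = arctan(-7.5/12.9904) (quadrant-adjusted) = 330°
z = 15(cos 330° + i sin 330°)


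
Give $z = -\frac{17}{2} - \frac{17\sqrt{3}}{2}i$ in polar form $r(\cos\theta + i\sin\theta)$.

r = |z| = sqrt(a^2 + b^2) = sqrt((-17/2)^2 + (-17*sqrt(3)/2)^2) = sqrt(289/4 + 867/4) = sqrt(289) = 17
θ = arctan(b/a) = arctan(-14.7224/-8.5) (quadrant-adjusted) = 240°
z = 17(cos 240° + i sin 240°)


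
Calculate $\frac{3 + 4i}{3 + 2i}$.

Multiply numerator and denominator by conjugate (3 - 2i):
= (3 + 4i)(3 - 2i) / (3^2 + 2^2)
= (17 + 6i) / 13
= 17/13 + (6/13)i


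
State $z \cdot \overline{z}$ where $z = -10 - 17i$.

z * conjugate(z) = |z|^2 = a^2 + b^2
= (-10)^2 + (-17)^2 = 389


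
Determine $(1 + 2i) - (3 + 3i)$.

(1 - 3) + (2 - 3)i = -2 - i


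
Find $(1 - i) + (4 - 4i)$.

(1 + 4) + (-1 + (-4))i = 5 - 5i


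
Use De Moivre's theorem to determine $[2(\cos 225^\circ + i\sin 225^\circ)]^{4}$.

By De Moivre: z^n = r^n(cos(nθ) + i sin(nθ))
= 2^4(cos(4*225°) + i sin(4*225°))
= 16(cos 180° + i sin 180°)
= -16


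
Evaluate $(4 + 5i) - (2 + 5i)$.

(4 - 2) + (5 - 5)i = 2


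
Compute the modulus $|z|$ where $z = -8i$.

|z| = sqrt(a^2 + b^2) = sqrt(0^2 + (-8)^2) = sqrt(64) = 8


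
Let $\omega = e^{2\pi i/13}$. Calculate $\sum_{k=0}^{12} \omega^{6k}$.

Let ζ = ω^6 = e^(2πi·6/13). Since 13 ∤ 6, ζ ≠ 1.
Sum = Σ_{k=0}^{12} ζ^k = (ζ^13 - 1)/(ζ - 1) = (ω^{6·13} - 1)/(ζ - 1) = (1 - 1)/(ζ - 1) = 0


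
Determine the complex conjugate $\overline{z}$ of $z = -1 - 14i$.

If z = a + bi, then conjugate(z) = a - bi
conjugate(-1 - 14i) = -1 + 14i


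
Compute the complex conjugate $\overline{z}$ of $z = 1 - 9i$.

If z = a + bi, then conjugate(z) = a - bi
conjugate(1 - 9i) = 1 + 9i


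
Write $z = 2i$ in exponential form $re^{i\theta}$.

r = |z| = sqrt((0)^2 + (2)^2) = sqrt(0 + 4) = sqrt(4) = 2
a = 0 and b > 0, so z lies on the positive imaginary axis: θ = 90° = π/2
z = 2e^(i*π/2)


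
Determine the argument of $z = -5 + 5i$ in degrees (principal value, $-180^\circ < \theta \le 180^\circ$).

θ = arctan(b/a) = arctan(5/-5) (quadrant-adjusted) = 135°


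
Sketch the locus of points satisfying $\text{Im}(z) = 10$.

Im(z) = y where z = x + yi; the equation y = 10 is satisfied by all points with that y-coordinate
Locus: Horizontal line y = 10


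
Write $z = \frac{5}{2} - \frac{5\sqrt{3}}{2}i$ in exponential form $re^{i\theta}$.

r = |z| = sqrt((5/2)^2 + (-5*sqrt(3)/2)^2) = sqrt(25/4 + 75/4) = sqrt(25) = 5
θ = arctan(b/a) = arctan(-4.3301/2.5) (quadrant-adjusted) = -60° = -π/3
z = 5e^(-i*π/3)


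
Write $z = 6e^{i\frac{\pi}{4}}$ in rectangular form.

a = r cos θ = 6 * sqrt(2)/2 = 3*sqrt(2)
b = r sin θ = 6 * sqrt(2)/2 = 3*sqrt(2)
z = 3*sqrt(2) + 3*sqrt(2)i


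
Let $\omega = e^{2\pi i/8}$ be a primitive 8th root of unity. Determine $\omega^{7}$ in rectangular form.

ω^7 = e^(2πi·7/8) = e^(i·7π/4)
= cos(7π/4) + i sin(7π/4)
= sqrt(2)/2 - (sqrt(2)/2)i


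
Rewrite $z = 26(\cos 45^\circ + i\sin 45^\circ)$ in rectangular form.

a = r cos θ = 26 * sqrt(2)/2 = 13*sqrt(2)
b = r sin θ = 26 * sqrt(2)/2 = 13*sqrt(2)
z = 13*sqrt(2) + 13*sqrt(2)i


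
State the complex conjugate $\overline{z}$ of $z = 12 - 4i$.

If z = a + bi, then conjugate(z) = a - bi
conjugate(12 - 4i) = 12 + 4i


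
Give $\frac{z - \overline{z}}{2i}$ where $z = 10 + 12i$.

z - conjugate(z) = 2bi
(z - conjugate(z))/(2i) = 2bi/(2i) = b = 12


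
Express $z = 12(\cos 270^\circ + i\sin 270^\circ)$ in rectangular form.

a = r cos θ = 12 * 0 = 0
b = r sin θ = 12 * -1 = -12
z = -12i


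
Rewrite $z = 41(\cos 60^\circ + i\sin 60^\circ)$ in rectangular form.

a = r cos θ = 41 * 1/2 = 41/2
b = r sin θ = 41 * sqrt(3)/2 = 41*sqrt(3)/2
z = 41/2 + (41*sqrt(3)/2)i


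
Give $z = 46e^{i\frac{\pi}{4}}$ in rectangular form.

a = r cos θ = 46 * sqrt(2)/2 = 23*sqrt(2)
b = r sin θ = 46 * sqrt(2)/2 = 23*sqrt(2)
z = 23*sqrt(2) + 23*sqrt(2)i


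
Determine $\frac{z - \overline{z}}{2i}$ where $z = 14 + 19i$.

z - conjugate(z) = 2bi
(z - conjugate(z))/(2i) = 2bi/(2i) = b = 19


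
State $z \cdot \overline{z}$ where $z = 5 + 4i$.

z * conjugate(z) = |z|^2 = a^2 + b^2
= 5^2 + 4^2 = 41


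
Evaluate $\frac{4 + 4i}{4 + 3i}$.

Multiply numerator and denominator by conjugate (4 - 3i):
= (4 + 4i)(4 - 3i) / (4^2 + 3^2)
= (28 + 4i) / 25
= 28/25 + (4/25)i


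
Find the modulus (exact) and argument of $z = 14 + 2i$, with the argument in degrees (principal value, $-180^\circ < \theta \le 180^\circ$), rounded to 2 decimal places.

|z| = sqrt(14^2 + 2^2) = sqrt(200)
arg(z) = arctan(b/a) = arctan(2/14) (quadrant-adjusted) = 8.13°


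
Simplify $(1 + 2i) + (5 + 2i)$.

(1 + 5) + (2 + 2)i = 6 + 4i


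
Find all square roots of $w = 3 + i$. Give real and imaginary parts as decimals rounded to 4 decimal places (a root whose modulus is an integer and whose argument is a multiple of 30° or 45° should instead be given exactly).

|w| = sqrt(10) ≈ 3.162278, arg(w) ≈ 18.434949°
Root modulus = sqrt(10)^(1/2) ≈ 1.778279
Root arguments: θ_k = (arg(w) + 360°k)/2 for k = 0, 1, ..., 1
Compute each root as (root modulus)(cos θ_k + i sin θ_k) using full-precision intermediates, then round to 4 decimal places.
Roots: 1.7553 + 0.2848i, -1.7553 - 0.2848i


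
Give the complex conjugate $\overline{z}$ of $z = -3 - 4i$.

If z = a + bi, then conjugate(z) = a - bi
conjugate(-3 - 4i) = -3 + 4i


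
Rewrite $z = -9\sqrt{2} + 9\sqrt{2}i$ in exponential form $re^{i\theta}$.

r = |z| = sqrt((-9*sqrt(2))^2 + (9*sqrt(2))^2) = sqrt(162 + 162) = sqrt(324) = 18
θ = arctan(b/a) = arctan(12.7279/-12.7279) (quadrant-adjusted) = 135° = 3π/4
z = 18e^(i*3π/4)


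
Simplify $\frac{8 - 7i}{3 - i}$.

Multiply numerator and denominator by conjugate (3 + i):
= (8 - 7i)(3 + i) / (3^2 + (-1)^2)
= (31 - 13i) / 10
= 31/10 - (13/10)i


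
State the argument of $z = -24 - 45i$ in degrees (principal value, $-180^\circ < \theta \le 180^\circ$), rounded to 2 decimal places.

θ = arctan(b/a) = arctan(-45/-24) (quadrant-adjusted) = -118.07°


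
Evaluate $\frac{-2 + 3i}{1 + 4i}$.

Multiply numerator and denominator by conjugate (1 - 4i):
= (-2 + 3i)(1 - 4i) / (1^2 + 4^2)
= (10 + 11i) / 17
= 10/17 + (11/17)i


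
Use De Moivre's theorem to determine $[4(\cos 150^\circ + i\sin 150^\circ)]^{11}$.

By De Moivre: z^n = r^n(cos(nθ) + i sin(nθ))
= 4^11(cos(11*150°) + i sin(11*150°))
= 4194304(cos 210° + i sin 210°)
= -2097152*sqrt(3) - 2097152i


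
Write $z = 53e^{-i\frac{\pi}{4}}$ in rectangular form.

a = r cos θ = 53 * sqrt(2)/2 = 53*sqrt(2)/2
b = r sin θ = 53 * -sqrt(2)/2 = -53*sqrt(2)/2
z = 53*sqrt(2)/2 - (53*sqrt(2)/2)i


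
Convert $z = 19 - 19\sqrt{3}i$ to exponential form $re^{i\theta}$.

r = |z| = sqrt((19)^2 + (-19*sqrt(3))^2) = sqrt(361 + 1083) = sqrt(1444) = 38
θ = arctan(b/a) = arctan(-32.909/19) (quadrant-adjusted) = -60° = -π/3
z = 38e^(-i*π/3)


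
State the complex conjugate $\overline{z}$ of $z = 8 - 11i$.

If z = a + bi, then conjugate(z) = a - bi
conjugate(8 - 11i) = 8 + 11i


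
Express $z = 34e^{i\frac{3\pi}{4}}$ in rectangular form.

a = r cos θ = 34 * -sqrt(2)/2 = -17*sqrt(2)
b = r sin θ = 34 * sqrt(2)/2 = 17*sqrt(2)
z = -17*sqrt(2) + 17*sqrt(2)i


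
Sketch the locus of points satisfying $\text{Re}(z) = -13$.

Re(z) = x where z = x + yi; the equation x = -13 is satisfied by all points with that x-coordinate
Locus: Vertical line x = -13


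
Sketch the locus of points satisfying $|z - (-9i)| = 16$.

|z - z0| = r describes a circle centered at z0 with radius r
Here z0 = -9i and r = 16
Locus: Circle centered at (0, -9) with radius 16


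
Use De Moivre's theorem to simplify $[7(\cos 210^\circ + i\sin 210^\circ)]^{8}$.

By De Moivre: z^n = r^n(cos(nθ) + i sin(nθ))
= 7^8(cos(8*210°) + i sin(8*210°))
= 5764801(cos 240° + i sin 240°)
= -5764801/2 - (5764801*sqrt(3)/2)i


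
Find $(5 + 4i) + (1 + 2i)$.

(5 + 1) + (4 + 2)i = 6 + 6i


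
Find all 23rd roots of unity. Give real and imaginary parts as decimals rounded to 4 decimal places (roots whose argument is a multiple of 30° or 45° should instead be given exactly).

ω_k = e^(2πik/23) = cos(2πk/23) + i sin(2πk/23) for k = 0, 1, ..., 22
Roots: 1, 0.9629 + 0.2698i, 0.8544 + 0.5196i, 0.6826 + 0.7308i, 0.4601 + 0.8879i, 0.2035 + 0.9791i, -0.0682 + 0.9977i, -0.3349 + 0.9423i, -0.5767 + 0.8170i, -0.7757 + 0.6311i, -0.9172 + 0.3984i, -0.9907 + 0.1362i, -0.9907 - 0.1362i, -0.9172 - 0.3984i, -0.7757 - 0.6311i, -0.5767 - 0.8170i, -0.3349 - 0.9423i, -0.0682 - 0.9977i, 0.2035 - 0.9791i, 0.4601 - 0.8879i, 0.6826 - 0.7308i, 0.8544 - 0.5196i, 0.9629 - 0.2698i


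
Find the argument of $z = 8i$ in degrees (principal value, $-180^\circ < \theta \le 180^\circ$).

a = 0 and b > 0, so z lies on the positive imaginary axis: θ = 90°


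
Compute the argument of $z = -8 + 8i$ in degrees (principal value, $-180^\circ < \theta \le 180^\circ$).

θ = arctan(b/a) = arctan(8/-8) (quadrant-adjusted) = 135°


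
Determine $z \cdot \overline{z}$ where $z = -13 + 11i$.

z * conjugate(z) = |z|^2 = a^2 + b^2
= (-13)^2 + 11^2 = 290


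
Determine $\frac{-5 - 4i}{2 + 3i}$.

Multiply numerator and denominator by conjugate (2 - 3i):
= (-5 - 4i)(2 - 3i) / (2^2 + 3^2)
= (-22 + 7i) / 13
= -22/13 + (7/13)i


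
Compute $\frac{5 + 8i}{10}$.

Divisor is real, so divide each part by 10:
= 1/2 + (4/5)i


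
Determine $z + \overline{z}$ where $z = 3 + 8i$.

z + conjugate(z) = (a + bi) + (a - bi) = 2a
= 2 * 3 = 6


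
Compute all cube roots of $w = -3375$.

|w| = 3375, arg(w) = 180°
Root modulus = 3375^(1/3) = 15
Root arguments: θ_k = (180° + 360°k)/3 for k = 0, 1, ..., 2
Roots: 15/2 + (15*sqrt(3)/2)i, -15, 15/2 - (15*sqrt(3)/2)i


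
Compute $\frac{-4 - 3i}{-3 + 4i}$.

Multiply numerator and denominator by conjugate (-3 - 4i):
= (-4 - 3i)(-3 - 4i) / ((-3)^2 + 4^2)
= (25i) / 25
= i


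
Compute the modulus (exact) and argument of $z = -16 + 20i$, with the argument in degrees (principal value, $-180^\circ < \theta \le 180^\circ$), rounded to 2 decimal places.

|z| = sqrt((-16)^2 + 20^2) = sqrt(656)
arg(z) = arctan(b/a) = arctan(20/-16) (quadrant-adjusted) = 128.66°


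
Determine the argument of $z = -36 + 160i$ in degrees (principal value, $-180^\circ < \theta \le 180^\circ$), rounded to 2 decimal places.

θ = arctan(b/a) = arctan(160/-36) (quadrant-adjusted) = 102.68°


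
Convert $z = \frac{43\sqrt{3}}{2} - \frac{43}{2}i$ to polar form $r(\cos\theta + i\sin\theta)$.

r = |z| = sqrt(a^2 + b^2) = sqrt((43*sqrt(3)/2)^2 + (-43/2)^2) = sqrt(5547/4 + 1849/4) = sqrt(1849) = 43
θ = arctan(b/a) = arctan(-21.5/37.2391) (quadrant-adjusted) = 330°
z = 43(cos 330° + i sin 330°)


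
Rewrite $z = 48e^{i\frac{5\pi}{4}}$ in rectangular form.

a = r cos θ = 48 * -sqrt(2)/2 = -24*sqrt(2)
b = r sin θ = 48 * -sqrt(2)/2 = -24*sqrt(2)
z = -24*sqrt(2) - 24*sqrt(2)i


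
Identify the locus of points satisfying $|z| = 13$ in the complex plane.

|z| = 13 means sqrt(x^2 + y^2) = 13
This is a circle of radius 13 centered at the origin


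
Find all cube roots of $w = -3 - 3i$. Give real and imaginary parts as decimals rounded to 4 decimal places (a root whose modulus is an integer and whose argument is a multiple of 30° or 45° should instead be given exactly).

|w| = sqrt(18) ≈ 4.242641, arg(w) = 225°
Root modulus = sqrt(18)^(1/3) ≈ 1.618870
Root arguments: θ_k = (225° + 360°k)/3 for k = 0, 1, ..., 2
Compute each root as (root modulus)(cos θ_k + i sin θ_k) using full-precision intermediates, then round to 4 decimal places.
Roots: 0.4190 + 1.5637i, -1.5637 - 0.4190i, 1.1447 - 1.1447i


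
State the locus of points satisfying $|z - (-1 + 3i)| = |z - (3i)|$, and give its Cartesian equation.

|z - z1| = |z - z2| means z is equidistant from z1 and z2,
i.e. the perpendicular bisector of the segment from (-1, 3) to (0, 3) (midpoint (-1/2, 3)).
With z = x + yi, square both sides:
(x - (-1))^2 + (y - 3)^2 = (x - 0)^2 + (y - 3)^2
The x^2 and y^2 terms cancel: 2x + 0y = 9 - 10 = -1
Simplify: x = -1/2
Locus: Perpendicular bisector of the segment from (-1, 3) to (0, 3): the line x = -1/2


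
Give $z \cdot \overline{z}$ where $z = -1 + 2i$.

z * conjugate(z) = |z|^2 = a^2 + b^2
= (-1)^2 + 2^2 = 5


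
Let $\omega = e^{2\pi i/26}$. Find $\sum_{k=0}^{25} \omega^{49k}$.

Let ζ = ω^49 = e^(2πi·49/26). Since 26 ∤ 49, ζ ≠ 1.
Sum = Σ_{k=0}^{25} ζ^k = (ζ^26 - 1)/(ζ - 1) = (ω^{49·26} - 1)/(ζ - 1) = (1 - 1)/(ζ - 1) = 0


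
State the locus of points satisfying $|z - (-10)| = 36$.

|z - z0| = r describes a circle centered at z0 with radius r
Here z0 = -10 and r = 36
Locus: Circle centered at (-10, 0) with radius 36


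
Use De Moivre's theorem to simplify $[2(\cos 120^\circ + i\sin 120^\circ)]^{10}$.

By De Moivre: z^n = r^n(cos(nθ) + i sin(nθ))
= 2^10(cos(10*120°) + i sin(10*120°))
= 1024(cos 120° + i sin 120°)
= -512 + 512*sqrt(3)i


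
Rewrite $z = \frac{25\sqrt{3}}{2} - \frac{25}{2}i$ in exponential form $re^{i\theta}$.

r = |z| = sqrt((25*sqrt(3)/2)^2 + (-25/2)^2) = sqrt(1875/4 + 625/4) = sqrt(625) = 25
θ = arctan(b/a) = arctan(-12.5/21.6506) (quadrant-adjusted) = -30° = -π/6
z = 25e^(-i*π/6)


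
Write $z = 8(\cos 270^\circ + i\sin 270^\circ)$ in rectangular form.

a = r cos θ = 8 * 0 = 0
b = r sin θ = 8 * -1 = -8
z = -8i


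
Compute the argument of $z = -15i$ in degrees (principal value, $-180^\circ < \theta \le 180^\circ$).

a = 0 and b < 0, so z lies on the negative imaginary axis: θ = -90°


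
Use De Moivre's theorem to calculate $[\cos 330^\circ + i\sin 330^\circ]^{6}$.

By De Moivre: z^n = r^n(cos(nθ) + i sin(nθ))
= 1^6(cos(6*330°) + i sin(6*330°))
= 1(cos 180° + i sin 180°)
= -1


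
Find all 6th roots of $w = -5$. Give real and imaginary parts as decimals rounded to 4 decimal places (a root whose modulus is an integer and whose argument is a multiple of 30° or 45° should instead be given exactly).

|w| = 5, arg(w) = 180°
Root modulus = 5^(1/6) ≈ 1.307660
Root arguments: θ_k = (180° + 360°k)/6 for k = 0, 1, ..., 5
Compute each root as (root modulus)(cos θ_k + i sin θ_k) using full-precision intermediates, then round to 4 decimal places.
Roots: 1.1325 + 0.6538i, 1.3077i, -1.1325 + 0.6538i, -1.1325 - 0.6538i, -1.3077i, 1.1325 - 0.6538i


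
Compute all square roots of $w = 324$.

|w| = 324, arg(w) = 0°
Root modulus = 324^(1/2) = 18
Root arguments: θ_k = (0° + 360°k)/2 for k = 0, 1, ..., 1
Roots: 18, -18


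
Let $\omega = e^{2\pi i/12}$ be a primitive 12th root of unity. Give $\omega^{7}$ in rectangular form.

ω^7 = e^(2πi·7/12) = e^(i·7π/6)
= cos(7π/6) + i sin(7π/6)
= -sqrt(3)/2 - (1/2)i


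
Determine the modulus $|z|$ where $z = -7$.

|z| = sqrt(a^2 + b^2) = sqrt((-7)^2 + 0^2) = sqrt(49) = 7


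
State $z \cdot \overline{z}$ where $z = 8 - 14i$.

z * conjugate(z) = |z|^2 = a^2 + b^2
= 8^2 + (-14)^2 = 260


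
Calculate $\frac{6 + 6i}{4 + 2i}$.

Multiply numerator and denominator by conjugate (4 - 2i):
= (6 + 6i)(4 - 2i) / (4^2 + 2^2)
= (36 + 12i) / 20
Divide through by 4: (9 + 3i) / 5
= 9/5 + (3/5)i


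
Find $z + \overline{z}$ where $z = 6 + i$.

z + conjugate(z) = (a + bi) + (a - bi) = 2a
= 2 * 6 = 12


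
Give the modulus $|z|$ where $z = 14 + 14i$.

|z| = sqrt(a^2 + b^2) = sqrt(14^2 + 14^2) = sqrt(392) = sqrt(392)


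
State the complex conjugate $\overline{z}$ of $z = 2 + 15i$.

If z = a + bi, then conjugate(z) = a - bi
conjugate(2 + 15i) = 2 - 15i


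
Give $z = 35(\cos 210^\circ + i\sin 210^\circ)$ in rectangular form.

a = r cos θ = 35 * -sqrt(3)/2 = -35*sqrt(3)/2
b = r sin θ = 35 * -1/2 = -35/2
z = -35*sqrt(3)/2 - (35/2)i


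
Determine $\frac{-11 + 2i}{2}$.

Divisor is real, so divide each part by 2:
= -11/2 + i


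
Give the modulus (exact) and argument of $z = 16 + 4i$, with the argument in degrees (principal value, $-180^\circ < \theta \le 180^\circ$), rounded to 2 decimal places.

|z| = sqrt(16^2 + 4^2) = sqrt(272)
arg(z) = arctan(b/a) = arctan(4/16) (quadrant-adjusted) = 14.04°


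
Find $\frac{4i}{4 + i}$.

Multiply numerator and denominator by conjugate (4 - i):
= (4i)(4 - i) / (4^2 + 1^2)
= (4 + 16i) / 17
= 4/17 + (16/17)i


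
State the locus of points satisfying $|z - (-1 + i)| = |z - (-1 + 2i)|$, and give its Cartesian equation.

|z - z1| = |z - z2| means z is equidistant from z1 and z2,
i.e. the perpendicular bisector of the segment from (-1, 1) to (-1, 2) (midpoint (-1, 3/2)).
With z = x + yi, square both sides:
(x - (-1))^2 + (y - 1)^2 = (x - (-1))^2 + (y - 2)^2
The x^2 and y^2 terms cancel: 0x + 2y = 5 - 2 = 3
Simplify: y = 3/2
Locus: Perpendicular bisector of the segment from (-1, 1) to (-1, 2): the line y = 3/2


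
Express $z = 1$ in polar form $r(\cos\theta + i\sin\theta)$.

r = |z| = sqrt(a^2 + b^2) = sqrt((1)^2 + (0)^2) = sqrt(1 + 0) = sqrt(1) = 1
b = 0 and a > 0, so z lies on the positive real axis: θ = 0°
z = 1(cos 0° + i sin 0°)


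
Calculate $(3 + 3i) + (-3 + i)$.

(3 + (-3)) + (3 + 1)i = 4i


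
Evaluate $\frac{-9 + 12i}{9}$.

Divisor is real, so divide each part by 9:
= -1 + (4/3)i


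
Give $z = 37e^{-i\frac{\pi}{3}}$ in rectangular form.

a = r cos θ = 37 * 1/2 = 37/2
b = r sin θ = 37 * -sqrt(3)/2 = -37*sqrt(3)/2
z = 37/2 - (37*sqrt(3)/2)i


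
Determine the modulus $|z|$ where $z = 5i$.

|z| = sqrt(a^2 + b^2) = sqrt(0^2 + 5^2) = sqrt(25) = 5


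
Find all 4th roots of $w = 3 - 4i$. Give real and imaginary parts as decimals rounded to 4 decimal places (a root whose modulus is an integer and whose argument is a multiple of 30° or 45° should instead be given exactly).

|w| = 5, arg(w) ≈ 306.869898°
Root modulus = 5^(1/4) ≈ 1.495349
Root arguments: θ_k = (arg(w) + 360°k)/4 for k = 0, 1, ..., 3
Compute each root as (root modulus)(cos θ_k + i sin θ_k) using full-precision intermediates, then round to 4 decimal places.
Roots: 0.3436 + 1.4553i, -1.4553 + 0.3436i, -0.3436 - 1.4553i, 1.4553 - 0.3436i


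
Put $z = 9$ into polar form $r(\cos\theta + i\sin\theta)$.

r = |z| = sqrt(a^2 + b^2) = sqrt((9)^2 + (0)^2) = sqrt(81 + 0) = sqrt(81) = 9
b = 0 and a > 0, so z lies on the positive real axis: θ = 0°
z = 9(cos 0° + i sin 0°)


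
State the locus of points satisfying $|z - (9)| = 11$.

|z - z0| = r describes a circle centered at z0 with radius r
Here z0 = 9 and r = 11
Locus: Circle centered at (9, 0) with radius 11


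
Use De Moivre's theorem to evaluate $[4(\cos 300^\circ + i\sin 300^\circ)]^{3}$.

By De Moivre: z^n = r^n(cos(nθ) + i sin(nθ))
= 4^3(cos(3*300°) + i sin(3*300°))
= 64(cos 180° + i sin 180°)
= -64


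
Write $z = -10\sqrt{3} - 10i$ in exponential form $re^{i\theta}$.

r = |z| = sqrt((-10*sqrt(3))^2 + (-10)^2) = sqrt(300 + 100) = sqrt(400) = 20
θ = arctan(b/a) = arctan(-10/-17.3205) (quadrant-adjusted) = -150° = -5π/6
z = 20e^(-i*5π/6)


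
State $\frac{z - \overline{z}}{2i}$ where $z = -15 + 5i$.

z - conjugate(z) = 2bi
(z - conjugate(z))/(2i) = 2bi/(2i) = b = 5


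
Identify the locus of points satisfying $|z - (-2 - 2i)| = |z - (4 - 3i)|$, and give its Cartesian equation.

|z - z1| = |z - z2| means z is equidistant from z1 and z2,
i.e. the perpendicular bisector of the segment from (-2, -2) to (4, -3) (midpoint (1, -5/2)).
With z = x + yi, square both sides:
(x - (-2))^2 + (y - (-2))^2 = (x - 4)^2 + (y - (-3))^2
The x^2 and y^2 terms cancel: 12x + (-2)y = 25 - 8 = 17
Simplify: 12x - 2y = 17
Locus: Perpendicular bisector of the segment from (-2, -2) to (4, -3): the line 12x - 2y = 17


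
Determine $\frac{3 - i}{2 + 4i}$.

Multiply numerator and denominator by conjugate (2 - 4i):
= (3 - i)(2 - 4i) / (2^2 + 4^2)
= (2 - 14i) / 20
Divide through by 2: (1 - 7i) / 10
= 1/10 - (7/10)i


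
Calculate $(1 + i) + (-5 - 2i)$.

(1 + (-5)) + (1 + (-2))i = -4 - i


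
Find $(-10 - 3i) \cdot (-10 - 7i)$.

(a1*a2 - b1*b2) + (a1*b2 + b1*a2)i
= (100 - 21) + (70 + 30)i
= 79 + 100i


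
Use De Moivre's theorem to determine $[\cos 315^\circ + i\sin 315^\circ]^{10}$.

By De Moivre: z^n = r^n(cos(nθ) + i sin(nθ))
= 1^10(cos(10*315°) + i sin(10*315°))
= 1(cos 270° + i sin 270°)
= -i


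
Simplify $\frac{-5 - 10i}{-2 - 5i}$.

Multiply numerator and denominator by conjugate (-2 + 5i):
= (-5 - 10i)(-2 + 5i) / ((-2)^2 + (-5)^2)
= (60 - 5i) / 29
= 60/29 - (5/29)i


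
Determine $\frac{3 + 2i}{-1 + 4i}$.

Multiply numerator and denominator by conjugate (-1 - 4i):
= (3 + 2i)(-1 - 4i) / ((-1)^2 + 4^2)
= (5 - 14i) / 17
= 5/17 - (14/17)i


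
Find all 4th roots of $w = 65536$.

|w| = 65536, arg(w) = 0°
Root modulus = 65536^(1/4) = 16
Root arguments: θ_k = (0° + 360°k)/4 for k = 0, 1, ..., 3
Roots: 16, 16i, -16, -16i


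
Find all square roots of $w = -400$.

|w| = 400, arg(w) = 180°
Root modulus = 400^(1/2) = 20
Root arguments: θ_k = (180° + 360°k)/2 for k = 0, 1, ..., 1
Roots: 20i, -20i


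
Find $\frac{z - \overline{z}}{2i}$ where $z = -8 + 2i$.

z - conjugate(z) = 2bi
(z - conjugate(z))/(2i) = 2bi/(2i) = b = 2


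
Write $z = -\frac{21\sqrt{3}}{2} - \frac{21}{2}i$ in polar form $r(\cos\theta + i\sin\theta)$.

r = |z| = sqrt(a^2 + b^2) = sqrt((-21*sqrt(3)/2)^2 + (-21/2)^2) = sqrt(1323/4 + 441/4) = sqrt(441) = 21
θ = arctan(b/a) = arctan(-10.5/-18.1865) (quadrant-adjusted) = 210°
z = 21(cos 210° + i sin 210°)


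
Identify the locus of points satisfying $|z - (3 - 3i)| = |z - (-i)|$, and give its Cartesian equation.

|z - z1| = |z - z2| means z is equidistant from z1 and z2,
i.e. the perpendicular bisector of the segment from (3, -3) to (0, -1) (midpoint (3/2, -2)).
With z = x + yi, square both sides:
(x - 3)^2 + (y - (-3))^2 = (x - 0)^2 + (y - (-1))^2
The x^2 and y^2 terms cancel: -6x + 4y = 1 - 18 = -17
Simplify: 6x - 4y = 17
Locus: Perpendicular bisector of the segment from (3, -3) to (0, -1): the line 6x - 4y = 17


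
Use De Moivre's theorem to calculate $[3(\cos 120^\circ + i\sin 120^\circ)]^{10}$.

By De Moivre: z^n = r^n(cos(nθ) + i sin(nθ))
= 3^10(cos(10*120°) + i sin(10*120°))
= 59049(cos 120° + i sin 120°)
= -59049/2 + (59049*sqrt(3)/2)i


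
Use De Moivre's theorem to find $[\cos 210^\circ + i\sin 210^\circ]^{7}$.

By De Moivre: z^n = r^n(cos(nθ) + i sin(nθ))
= 1^7(cos(7*210°) + i sin(7*210°))
= 1(cos 30° + i sin 30°)
= sqrt(3)/2 + (1/2)i


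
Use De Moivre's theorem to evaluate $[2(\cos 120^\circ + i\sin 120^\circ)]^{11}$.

By De Moivre: z^n = r^n(cos(nθ) + i sin(nθ))
= 2^11(cos(11*120°) + i sin(11*120°))
= 2048(cos 240° + i sin 240°)
= -1024 - 1024*sqrt(3)i


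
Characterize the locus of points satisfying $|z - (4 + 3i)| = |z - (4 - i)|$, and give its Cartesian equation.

|z - z1| = |z - z2| means z is equidistant from z1 and z2,
i.e. the perpendicular bisector of the segment from (4, 3) to (4, -1) (midpoint (4, 1)).
With z = x + yi, square both sides:
(x - 4)^2 + (y - 3)^2 = (x - 4)^2 + (y - (-1))^2
The x^2 and y^2 terms cancel: 0x + (-8)y = 17 - 25 = -8
Simplify: y = 1
Locus: Perpendicular bisector of the segment from (4, 3) to (4, -1): the line y = 1


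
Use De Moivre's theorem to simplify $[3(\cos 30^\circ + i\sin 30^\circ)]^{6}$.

By De Moivre: z^n = r^n(cos(nθ) + i sin(nθ))
= 3^6(cos(6*30°) + i sin(6*30°))
= 729(cos 180° + i sin 180°)
= -729


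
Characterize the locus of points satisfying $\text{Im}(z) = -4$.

Im(z) = y where z = x + yi; the equation y = -4 is satisfied by all points with that y-coordinate
Locus: Horizontal line y = -4


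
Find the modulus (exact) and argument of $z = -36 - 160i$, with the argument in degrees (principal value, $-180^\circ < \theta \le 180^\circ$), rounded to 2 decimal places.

|z| = sqrt((-36)^2 + (-160)^2) = 164
arg(z) = arctan(b/a) = arctan(-160/-36) (quadrant-adjusted) = -102.68°


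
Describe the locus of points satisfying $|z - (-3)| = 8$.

|z - z0| = r describes a circle centered at z0 with radius r
Here z0 = -3 and r = 8
Locus: Circle centered at (-3, 0) with radius 8


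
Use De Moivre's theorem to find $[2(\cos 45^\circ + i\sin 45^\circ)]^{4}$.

By De Moivre: z^n = r^n(cos(nθ) + i sin(nθ))
= 2^4(cos(4*45°) + i sin(4*45°))
= 16(cos 180° + i sin 180°)
= -16


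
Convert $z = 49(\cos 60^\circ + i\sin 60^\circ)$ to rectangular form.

a = r cos θ = 49 * 1/2 = 49/2
b = r sin θ = 49 * sqrt(3)/2 = 49*sqrt(3)/2
z = 49/2 + (49*sqrt(3)/2)i


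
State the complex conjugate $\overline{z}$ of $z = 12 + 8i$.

If z = a + bi, then conjugate(z) = a - bi
conjugate(12 + 8i) = 12 - 8i


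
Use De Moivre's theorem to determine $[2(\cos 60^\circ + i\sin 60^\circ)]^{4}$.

By De Moivre: z^n = r^n(cos(nθ) + i sin(nθ))
= 2^4(cos(4*60°) + i sin(4*60°))
= 16(cos 240° + i sin 240°)
= -8 - 8*sqrt(3)i


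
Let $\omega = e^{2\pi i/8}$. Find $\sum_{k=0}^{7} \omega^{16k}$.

Since 8 divides 16, ω^16 = (ω^8)^2 = 1^2 = 1, so every term is 1.
Sum = 8 · 1 = 8


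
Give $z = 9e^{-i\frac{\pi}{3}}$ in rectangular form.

a = r cos θ = 9 * 1/2 = 9/2
b = r sin θ = 9 * -sqrt(3)/2 = -9*sqrt(3)/2
z = 9/2 - (9*sqrt(3)/2)i


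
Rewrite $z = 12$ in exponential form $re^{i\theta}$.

r = |z| = sqrt((12)^2 + (0)^2) = sqrt(144 + 0) = sqrt(144) = 12
b = 0 and a > 0, so z lies on the positive real axis: θ = 0
z = 12e^(i*0) = 12


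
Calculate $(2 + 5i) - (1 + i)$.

(2 - 1) + (5 - 1)i = 1 + 4i


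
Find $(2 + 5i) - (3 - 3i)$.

(2 - 3) + (5 - (-3))i = -1 + 8i


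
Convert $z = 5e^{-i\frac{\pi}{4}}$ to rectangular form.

a = r cos θ = 5 * sqrt(2)/2 = 5*sqrt(2)/2
b = r sin θ = 5 * -sqrt(2)/2 = -5*sqrt(2)/2
z = 5*sqrt(2)/2 - (5*sqrt(2)/2)i


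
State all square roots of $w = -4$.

|w| = 4, arg(w) = 180°
Root modulus = 4^(1/2) = 2
Root arguments: θ_k = (180° + 360°k)/2 for k = 0, 1, ..., 1
Roots: 2i, -2i


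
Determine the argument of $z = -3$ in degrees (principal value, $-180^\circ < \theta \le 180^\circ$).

b = 0 and a < 0, so z lies on the negative real axis: θ = 180°


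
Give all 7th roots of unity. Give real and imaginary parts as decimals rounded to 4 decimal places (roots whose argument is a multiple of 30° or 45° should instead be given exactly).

ω_k = e^(2πik/7) = cos(2πk/7) + i sin(2πk/7) for k = 0, 1, ..., 6
Roots: 1, 0.6235 + 0.7818i, -0.2225 + 0.9749i, -0.9010 + 0.4339i, -0.9010 - 0.4339i, -0.2225 - 0.9749i, 0.6235 - 0.7818i


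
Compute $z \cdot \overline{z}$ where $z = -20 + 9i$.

z * conjugate(z) = |z|^2 = a^2 + b^2
= (-20)^2 + 9^2 = 481


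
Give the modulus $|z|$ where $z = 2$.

|z| = sqrt(a^2 + b^2) = sqrt(2^2 + 0^2) = sqrt(4) = 2


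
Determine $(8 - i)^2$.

(a + bi)^2 = a^2 - b^2 + 2abi
= 8^2 - (-1)^2 + 2*8*(-1)i
= 63 - 16i


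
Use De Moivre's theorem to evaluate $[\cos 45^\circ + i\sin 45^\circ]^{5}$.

By De Moivre: z^n = r^n(cos(nθ) + i sin(nθ))
= 1^5(cos(5*45°) + i sin(5*45°))
= 1(cos 225° + i sin 225°)
= -sqrt(2)/2 - (sqrt(2)/2)i


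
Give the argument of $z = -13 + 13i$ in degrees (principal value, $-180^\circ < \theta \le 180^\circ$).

θ = arctan(b/a) = arctan(13/-13) (quadrant-adjusted) = 135°


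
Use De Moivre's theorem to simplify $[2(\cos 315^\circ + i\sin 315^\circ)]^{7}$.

By De Moivre: z^n = r^n(cos(nθ) + i sin(nθ))
= 2^7(cos(7*315°) + i sin(7*315°))
= 128(cos 45° + i sin 45°)
= 64*sqrt(2) + 64*sqrt(2)i


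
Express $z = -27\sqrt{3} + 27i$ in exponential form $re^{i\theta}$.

r = |z| = sqrt((-27*sqrt(3))^2 + (27)^2) = sqrt(2187 + 729) = sqrt(2916) = 54
θ = arctan(b/a) = arctan(27/-46.7654) (quadrant-adjusted) = 150° = 5π/6
z = 54e^(i*5π/6)


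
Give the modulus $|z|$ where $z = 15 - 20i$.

|z| = sqrt(a^2 + b^2) = sqrt(15^2 + (-20)^2) = sqrt(625) = 25


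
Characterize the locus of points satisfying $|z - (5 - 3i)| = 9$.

|z - z0| = r describes a circle centered at z0 with radius r
Here z0 = 5 - 3i and r = 9
Locus: Circle centered at (5, -3) with radius 9


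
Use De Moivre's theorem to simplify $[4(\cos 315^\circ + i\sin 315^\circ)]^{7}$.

By De Moivre: z^n = r^n(cos(nθ) + i sin(nθ))
= 4^7(cos(7*315°) + i sin(7*315°))
= 16384(cos 45° + i sin 45°)
= 8192*sqrt(2) + 8192*sqrt(2)i


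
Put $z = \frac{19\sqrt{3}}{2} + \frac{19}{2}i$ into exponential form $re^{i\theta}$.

r = |z| = sqrt((19*sqrt(3)/2)^2 + (19/2)^2) = sqrt(1083/4 + 361/4) = sqrt(361) = 19
θ = arctan(b/a) = arctan(9.5/16.4545) (quadrant-adjusted) = 30° = π/6
z = 19e^(i*π/6)


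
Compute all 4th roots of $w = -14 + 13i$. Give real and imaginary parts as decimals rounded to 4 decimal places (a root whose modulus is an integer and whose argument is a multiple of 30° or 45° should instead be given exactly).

|w| = sqrt(365) ≈ 19.104973, arg(w) ≈ 137.121096°
Root modulus = sqrt(365)^(1/4) ≈ 2.090675
Root arguments: θ_k = (arg(w) + 360°k)/4 for k = 0, 1, ..., 3
Compute each root as (root modulus)(cos θ_k + i sin θ_k) using full-precision intermediates, then round to 4 decimal places.
Roots: 1.7275 + 1.1776i, -1.1776 + 1.7275i, -1.7275 - 1.1776i, 1.1776 - 1.7275i


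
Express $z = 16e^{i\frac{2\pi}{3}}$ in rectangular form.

a = r cos θ = 16 * -1/2 = -8
b = r sin θ = 16 * sqrt(3)/2 = 8*sqrt(3)
z = -8 + 8*sqrt(3)i


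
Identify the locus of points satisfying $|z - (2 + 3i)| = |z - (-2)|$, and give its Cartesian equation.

|z - z1| = |z - z2| means z is equidistant from z1 and z2,
i.e. the perpendicular bisector of the segment from (2, 3) to (-2, 0) (midpoint (0, 3/2)).
With z = x + yi, square both sides:
(x - 2)^2 + (y - 3)^2 = (x - (-2))^2 + (y - 0)^2
The x^2 and y^2 terms cancel: -8x + (-6)y = 4 - 13 = -9
Simplify: 8x + 6y = 9
Locus: Perpendicular bisector of the segment from (2, 3) to (-2, 0): the line 8x + 6y = 9


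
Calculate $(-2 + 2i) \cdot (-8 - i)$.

(a1*a2 - b1*b2) + (a1*b2 + b1*a2)i
= (16 - (-2)) + (2 + (-16))i
= 18 - 14i


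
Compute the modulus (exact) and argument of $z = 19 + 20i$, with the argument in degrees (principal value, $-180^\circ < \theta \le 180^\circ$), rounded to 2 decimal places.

|z| = sqrt(19^2 + 20^2) = sqrt(761)
arg(z) = arctan(b/a) = arctan(20/19) (quadrant-adjusted) = 46.47°


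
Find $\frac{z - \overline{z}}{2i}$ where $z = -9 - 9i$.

z - conjugate(z) = 2bi
(z - conjugate(z))/(2i) = 2bi/(2i) = b = -9


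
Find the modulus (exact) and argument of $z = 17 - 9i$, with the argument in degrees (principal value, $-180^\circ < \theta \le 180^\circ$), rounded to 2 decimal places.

|z| = sqrt(17^2 + (-9)^2) = sqrt(370)
arg(z) = arctan(b/a) = arctan(-9/17) (quadrant-adjusted) = -27.90°


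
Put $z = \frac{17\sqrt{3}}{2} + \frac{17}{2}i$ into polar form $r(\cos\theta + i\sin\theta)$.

r = |z| = sqrt(a^2 + b^2) = sqrt((17*sqrt(3)/2)^2 + (17/2)^2) = sqrt(867/4 + 289/4) = sqrt(289) = 17
θ = arctan(b/a) = arctan(8.5/14.7224) (quadrant-adjusted) = 30°
z = 17(cos 30° + i sin 30°)


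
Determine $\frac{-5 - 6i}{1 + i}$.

Multiply numerator and denominator by conjugate (1 - i):
= (-5 - 6i)(1 - i) / (1^2 + 1^2)
= (-11 - i) / 2
= -11/2 - (1/2)i


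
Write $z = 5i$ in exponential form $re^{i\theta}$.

r = |z| = sqrt((0)^2 + (5)^2) = sqrt(0 + 25) = sqrt(25) = 5
a = 0 and b > 0, so z lies on the positive imaginary axis: θ = 90° = π/2
z = 5e^(i*π/2)


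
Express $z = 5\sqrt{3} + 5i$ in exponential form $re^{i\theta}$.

r = |z| = sqrt((5*sqrt(3))^2 + (5)^2) = sqrt(75 + 25) = sqrt(100) = 10
θ = arctan(b/a) = arctan(5/8.6603) (quadrant-adjusted) = 30° = π/6
z = 10e^(i*π/6)


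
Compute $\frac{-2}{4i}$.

Multiply numerator and denominator by conjugate (-4i):
= (-2)(-4i) / (0^2 + 4^2)
= (8i) / 16
Divide through by 8: (i) / 2
= 0 + (1/2)i


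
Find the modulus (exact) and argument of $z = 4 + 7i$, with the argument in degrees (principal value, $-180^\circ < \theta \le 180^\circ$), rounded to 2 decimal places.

|z| = sqrt(4^2 + 7^2) = sqrt(65)
arg(z) = arctan(b/a) = arctan(7/4) (quadrant-adjusted) = 60.26°
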